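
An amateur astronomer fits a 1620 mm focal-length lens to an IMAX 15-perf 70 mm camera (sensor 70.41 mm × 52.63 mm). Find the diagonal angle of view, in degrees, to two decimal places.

3.11°

Sensor diagonal = √(70.41² + 52.63²) = √7727.4850 ≈ 87.9061 mm.
Angle of view α = 2·arctan(d/2f) with d = 87.9061 mm and f = 1620 mm.
d/2f = 0.02713; arctan(0.02713) ≈ 1.5541°, so α ≈ 3.1083°.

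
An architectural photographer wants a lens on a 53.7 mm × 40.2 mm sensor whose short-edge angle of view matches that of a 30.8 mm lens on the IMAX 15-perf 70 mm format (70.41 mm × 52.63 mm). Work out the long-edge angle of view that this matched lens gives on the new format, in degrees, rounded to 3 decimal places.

97.551°

Equal short-edge AOV ⇒ f₂ = f₁ · 40.2/52.63 = 30.8 × 0.76382 ≈ 23.5257 mm.
Long-edge AOV on the new format = 2·arctan(53.7 / (2 × 23.5257)) = 2·arctan(1.14130) ≈ 97.5509°.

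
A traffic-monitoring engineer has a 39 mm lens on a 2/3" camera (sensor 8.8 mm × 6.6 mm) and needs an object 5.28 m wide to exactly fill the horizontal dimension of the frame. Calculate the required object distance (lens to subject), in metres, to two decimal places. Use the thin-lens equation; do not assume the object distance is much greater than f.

23.44 m

W: 5.28 m = 5280 mm.
Magnification m = w/W = dᵢ/dₒ; combined with 1/f = 1/dₒ + 1/dᵢ this gives dₒ = f·(1 + W/w).
dₒ = 39 mm × (1 + 5280/8.8) = 39 × 601.0000 ≈ 23439.000 mm = 23.439 m.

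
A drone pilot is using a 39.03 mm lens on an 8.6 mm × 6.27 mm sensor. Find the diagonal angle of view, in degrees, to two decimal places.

Sensor diagonal = √(8.6² + 6.27²) = √113.2729 ≈ 10.6430 mm.
Angle of view α = 2·arctan(d/2f) with d = 10.6430 mm and f = 39.03 mm.
d/2f = 0.13634; arctan(0.13634) ≈ 7.7640°, so α ≈ 15.5281°.

15.53°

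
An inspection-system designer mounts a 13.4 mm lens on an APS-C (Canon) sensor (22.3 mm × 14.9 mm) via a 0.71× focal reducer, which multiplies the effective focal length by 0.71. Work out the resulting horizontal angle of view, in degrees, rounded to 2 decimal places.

Effective focal length f = 13.4 × 0.71 = 9.514 mm.
α = 2·arctan(22.3 / (2 × 9.514)) = 2·arctan(1.17196) ≈ 99.0535°.

99.05°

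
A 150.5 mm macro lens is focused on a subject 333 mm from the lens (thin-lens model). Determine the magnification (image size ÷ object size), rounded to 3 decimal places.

0.825×

Thin lens: 1/f = 1/dₒ + 1/dᵢ → 1/dᵢ = 1/150.5 − 1/333 = 0.0036415 mm⁻¹, so dᵢ ≈ 274.6110 mm.
Magnification m = dᵢ/dₒ = 274.6110/333 ≈ 0.82466.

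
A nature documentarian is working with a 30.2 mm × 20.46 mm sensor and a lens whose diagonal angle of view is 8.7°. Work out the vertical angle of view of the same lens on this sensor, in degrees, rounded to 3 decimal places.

4.886°

Sensor diagonal = √(30.2² + 20.46²) = √1330.6516 ≈ 36.4781 mm.
From the diagonal AOV: f = 36.4781 / (2·tan(4.35°)) = 36.4781 / 0.15214 ≈ 239.7728 mm.
Vertical AOV = 2·arctan(20.46 / (2 × 239.7728)) = 2·arctan(0.04267) ≈ 4.8861°.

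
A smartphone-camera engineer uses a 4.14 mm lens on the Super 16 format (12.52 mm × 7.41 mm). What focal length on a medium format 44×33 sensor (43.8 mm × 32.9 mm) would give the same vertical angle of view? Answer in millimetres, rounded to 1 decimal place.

18.4 mm

Equal angle of view means equal height/f ratio, so f₂ = f₁ · (height₂/height₁) = 4.14 × 32.9/7.41.
f₂ = 4.14 × 4.43995 ≈ 18.381 mm.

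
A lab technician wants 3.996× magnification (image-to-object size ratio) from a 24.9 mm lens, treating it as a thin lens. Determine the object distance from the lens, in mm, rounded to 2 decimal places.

31.13 mm

With m = dᵢ/dₒ and 1/f = 1/dₒ + 1/dᵢ, substituting dᵢ = m·dₒ gives 1/f = (1 + 1/m)/dₒ, hence dₒ = f·(1 + 1/m).
dₒ = 24.9 × (1 + 1/3.996) = 24.9 × 1.25025 ≈ 31.131 mm.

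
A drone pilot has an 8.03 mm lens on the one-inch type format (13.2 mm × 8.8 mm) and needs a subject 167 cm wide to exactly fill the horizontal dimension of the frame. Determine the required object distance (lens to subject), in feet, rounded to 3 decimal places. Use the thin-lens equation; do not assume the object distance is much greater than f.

3.359 ft

W: 167 cm = 1670 mm.
Magnification m = w/W = dᵢ/dₒ; combined with 1/f = 1/dₒ + 1/dᵢ this gives dₒ = f·(1 + W/w).
dₒ = 8.03 mm × (1 + 1670/13.2) = 8.03 × 127.5152 ≈ 1023.947 mm = 1023.947/304.8 ft = 3.35941 ft.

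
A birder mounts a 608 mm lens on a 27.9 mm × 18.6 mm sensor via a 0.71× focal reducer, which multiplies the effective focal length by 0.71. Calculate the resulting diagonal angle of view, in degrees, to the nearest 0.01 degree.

4.45°

Effective focal length f = 608 × 0.71 = 431.68 mm.
Sensor diagonal = √(27.9² + 18.6²) = √1124.3700 ≈ 33.5316 mm.
α = 2·arctan(33.532 / (2 × 431.68)) = 2·arctan(0.03884) ≈ 4.4483°.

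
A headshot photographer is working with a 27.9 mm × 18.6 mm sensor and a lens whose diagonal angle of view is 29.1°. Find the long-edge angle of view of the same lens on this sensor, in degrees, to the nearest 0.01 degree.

24.37°

Sensor diagonal = √(27.9² + 18.6²) = √1124.3700 ≈ 33.5316 mm.
From the diagonal AOV: f = 33.5316 / (2·tan(14.55°)) = 33.5316 / 0.51910 ≈ 64.5960 mm.
Long-edge AOV = 2·arctan(27.9 / (2 × 64.5960)) = 2·arctan(0.21596) ≈ 24.3726°.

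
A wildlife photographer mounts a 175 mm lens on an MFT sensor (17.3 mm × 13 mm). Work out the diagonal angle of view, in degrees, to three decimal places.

Sensor diagonal = √(17.3² + 13²) = √468.2900 ≈ 21.6400 mm.
Angle of view α = 2·arctan(d/2f) with d = 21.6400 mm and f = 175 mm.
d/2f = 0.06183; arctan(0.06183) ≈ 3.5380°, so α ≈ 7.0760°.

7.076°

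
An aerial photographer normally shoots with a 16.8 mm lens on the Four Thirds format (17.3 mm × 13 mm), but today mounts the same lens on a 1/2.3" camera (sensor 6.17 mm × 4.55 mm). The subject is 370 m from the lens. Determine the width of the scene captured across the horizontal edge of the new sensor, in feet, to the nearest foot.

446 ft

The focal length stays 16.8 mm; the relevant sensor dimension is now w = 6.17 mm. Object distance dₒ = 370 m = 370000 mm.
Thin-lens field width W = w·(dₒ − f)/f = 6.17 × (370000 − 16.8)/16.8 ≈ 135880.735 mm = 135880.735/304.8 ft = 445.803 ft.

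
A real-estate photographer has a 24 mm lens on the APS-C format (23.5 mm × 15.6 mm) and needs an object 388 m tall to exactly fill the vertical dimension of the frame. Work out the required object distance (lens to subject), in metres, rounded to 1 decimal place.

W: 388 m = 388000 mm.
Magnification m = h/W = dᵢ/dₒ; combined with 1/f = 1/dₒ + 1/dᵢ this gives dₒ = f·(1 + W/h).
dₒ = 24 mm × (1 + 388000/15.6) = 24 × 24872.7949 ≈ 596947.077 mm = 596.947 m.

596.9 m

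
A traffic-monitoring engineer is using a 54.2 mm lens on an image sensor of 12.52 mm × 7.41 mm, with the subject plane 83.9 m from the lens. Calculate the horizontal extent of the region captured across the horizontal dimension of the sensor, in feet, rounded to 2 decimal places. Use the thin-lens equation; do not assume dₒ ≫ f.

dₒ: 83.9 m = 83900 mm.
Similar triangles through the lens centre give W/dₒ = w/dᵢ; with 1/f = 1/dₒ + 1/dᵢ this gives W = w·(dₒ − f)/f.
W = 12.52 mm × (83900 − 54.2) / 54.2 = 12.52 × 1546.9705 ≈ 19368.070 mm = 19368.070/304.8 ft = 63.5435 ft.

63.54 ft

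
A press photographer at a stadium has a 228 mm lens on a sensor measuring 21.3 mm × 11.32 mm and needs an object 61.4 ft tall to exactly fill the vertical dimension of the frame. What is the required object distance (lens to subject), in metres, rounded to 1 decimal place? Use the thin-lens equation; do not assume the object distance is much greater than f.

377.2 m

W: 61.4 ft × 304.8 mm/ft = 18714.72 mm.
Magnification m = h/W = dᵢ/dₒ; combined with 1/f = 1/dₒ + 1/dᵢ this gives dₒ = f·(1 + W/h).
dₒ = 228 mm × (1 + 18714.7/11.32) = 228 × 1654.2438 ≈ 377167.578 mm = 377.168 m.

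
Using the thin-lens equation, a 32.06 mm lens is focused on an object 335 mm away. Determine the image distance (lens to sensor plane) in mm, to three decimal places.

1/dᵢ = 1/f − 1/dₒ = 1/32.06 − 1/335 = 0.0282064 mm⁻¹.
dᵢ = 1/0.0282064 ≈ 35.4529 mm.

35.453 mm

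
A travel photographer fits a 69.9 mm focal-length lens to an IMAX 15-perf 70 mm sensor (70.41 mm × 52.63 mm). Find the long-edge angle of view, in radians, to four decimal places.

0.9331 rad

Angle of view α = 2·arctan(w/2f) with w = 70.41 mm and f = 69.9 mm.
w/2f = 0.50365; arctan(0.50365) ≈ 0.4666 rad, so α ≈ 0.9331 rad.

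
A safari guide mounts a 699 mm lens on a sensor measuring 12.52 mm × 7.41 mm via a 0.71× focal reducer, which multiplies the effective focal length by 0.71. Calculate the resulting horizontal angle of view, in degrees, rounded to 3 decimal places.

1.445°

Effective focal length f = 699 × 0.71 = 496.29 mm.
α = 2·arctan(12.52 / (2 × 496.29)) = 2·arctan(0.01261) ≈ 1.4453°.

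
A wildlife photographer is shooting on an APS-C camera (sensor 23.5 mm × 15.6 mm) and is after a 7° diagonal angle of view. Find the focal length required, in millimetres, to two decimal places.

230.59 mm

Sensor diagonal = √(23.5² + 15.6²) = √795.6100 ≈ 28.2066 mm.
From α = 2·arctan(d/2f) we get f = d / (2·tan(α/2)).
With d = 28.2066 mm and α/2 = 3.5°, tan(α/2) ≈ 0.06116, so f ≈ 28.2066 / 0.12233 ≈ 230.5866 mm.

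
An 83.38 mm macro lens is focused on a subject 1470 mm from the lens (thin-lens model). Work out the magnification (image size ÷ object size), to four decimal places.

Thin lens: 1/f = 1/dₒ + 1/dᵢ → 1/dᵢ = 1/83.38 − 1/1470 = 0.0113130 mm⁻¹, so dᵢ ≈ 88.3938 mm.
Magnification m = dᵢ/dₒ = 88.3938/1470 ≈ 0.06013.

0.0601×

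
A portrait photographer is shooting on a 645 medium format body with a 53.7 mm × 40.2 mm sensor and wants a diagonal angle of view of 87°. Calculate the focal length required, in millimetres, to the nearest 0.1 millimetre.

35.3 mm

Sensor diagonal = √(53.7² + 40.2²) = √4499.7300 ≈ 67.0800 mm.
From α = 2·arctan(d/2f) we get f = d / (2·tan(α/2)).
With d = 67.0800 mm and α/2 = 43.5°, tan(α/2) ≈ 0.94896, so f ≈ 67.0800 / 1.89793 ≈ 35.3438 mm.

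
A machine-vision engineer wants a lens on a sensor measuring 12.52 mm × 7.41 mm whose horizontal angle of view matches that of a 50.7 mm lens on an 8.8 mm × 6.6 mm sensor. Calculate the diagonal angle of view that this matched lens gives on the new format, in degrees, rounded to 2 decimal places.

11.52°

Equal horizontal AOV ⇒ f₂ = f₁ · 12.52/8.8 = 50.7 × 1.42273 ≈ 72.1323 mm.
Sensor diagonal = √(12.52² + 7.41²) = √211.6585 ≈ 14.5485 mm.
Diagonal AOV on the new format = 2·arctan(14.5485 / (2 × 72.1323)) = 2·arctan(0.10085) ≈ 11.5172°.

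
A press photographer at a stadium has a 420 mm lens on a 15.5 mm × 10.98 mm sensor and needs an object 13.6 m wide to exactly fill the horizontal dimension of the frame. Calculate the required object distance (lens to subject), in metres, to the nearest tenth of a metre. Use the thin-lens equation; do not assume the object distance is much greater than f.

W: 13.6 m = 13600 mm.
Magnification m = w/W = dᵢ/dₒ; combined with 1/f = 1/dₒ + 1/dᵢ this gives dₒ = f·(1 + W/w).
dₒ = 420 mm × (1 + 13600/15.5) = 420 × 878.4194 ≈ 368936.129 mm = 368.936 m.

368.9 m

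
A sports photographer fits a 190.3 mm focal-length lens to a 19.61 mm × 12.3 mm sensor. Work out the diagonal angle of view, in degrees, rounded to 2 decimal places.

6.96°

Sensor diagonal = √(19.61² + 12.3²) = √535.8421 ≈ 23.1483 mm.
Angle of view α = 2·arctan(d/2f) with d = 23.1483 mm and f = 190.3 mm.
d/2f = 0.06082; arctan(0.06082) ≈ 3.4805°, so α ≈ 6.9609°.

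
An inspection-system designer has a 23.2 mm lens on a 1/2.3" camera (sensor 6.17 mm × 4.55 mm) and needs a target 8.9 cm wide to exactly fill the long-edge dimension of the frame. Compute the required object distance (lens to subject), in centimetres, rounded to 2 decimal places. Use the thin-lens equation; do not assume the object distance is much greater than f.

W: 8.9 cm = 89 mm.
Magnification m = w/W = dᵢ/dₒ; combined with 1/f = 1/dₒ + 1/dᵢ this gives dₒ = f·(1 + W/w).
dₒ = 23.2 mm × (1 + 89/6.17) = 23.2 × 15.4246 ≈ 357.852 mm = 35.7852 cm.

35.79 cm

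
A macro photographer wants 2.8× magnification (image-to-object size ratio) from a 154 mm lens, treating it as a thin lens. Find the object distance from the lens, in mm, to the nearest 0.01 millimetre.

209.00 mm

With m = dᵢ/dₒ and 1/f = 1/dₒ + 1/dᵢ, substituting dᵢ = m·dₒ gives 1/f = (1 + 1/m)/dₒ, hence dₒ = f·(1 + 1/m).
dₒ = 154 × (1 + 1/2.8) = 154 × 1.35714 ≈ 209.000 mm.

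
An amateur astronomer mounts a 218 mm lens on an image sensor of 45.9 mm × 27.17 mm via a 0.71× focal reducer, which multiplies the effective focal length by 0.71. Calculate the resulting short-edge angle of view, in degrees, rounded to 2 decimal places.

10.03°

Effective focal length f = 218 × 0.71 = 154.78 mm.
α = 2·arctan(27.17 / (2 × 154.78)) = 2·arctan(0.08777) ≈ 10.0320°.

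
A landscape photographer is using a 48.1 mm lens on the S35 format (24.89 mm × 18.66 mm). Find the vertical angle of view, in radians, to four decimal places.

0.3832 rad

Angle of view α = 2·arctan(h/2f) with h = 18.66 mm and f = 48.1 mm.
h/2f = 0.19397; arctan(0.19397) ≈ 0.1916 rad, so α ≈ 0.3832 rad.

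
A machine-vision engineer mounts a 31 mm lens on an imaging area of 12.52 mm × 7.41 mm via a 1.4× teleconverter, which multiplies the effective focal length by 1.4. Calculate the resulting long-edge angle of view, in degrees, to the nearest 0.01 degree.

16.42°

Effective focal length f = 31 × 1.4 = 43.4 mm.
α = 2·arctan(12.52 / (2 × 43.4)) = 2·arctan(0.14424) ≈ 16.4154°.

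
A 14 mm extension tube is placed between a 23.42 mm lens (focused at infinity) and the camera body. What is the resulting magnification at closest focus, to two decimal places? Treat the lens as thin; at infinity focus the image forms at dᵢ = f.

0.60×

The tube moves the image plane from f to f + e, so dᵢ = 23.42 + 14 = 37.42 mm. Focus is achieved when 1/f = 1/dₒ + 1/dᵢ, giving dₒ = 1/(1/f − 1/(f+e)).
Magnification m = dᵢ/dₒ = (f+e)·(1/f − 1/(f+e)) = e/f = 14/23.42 ≈ 0.5978.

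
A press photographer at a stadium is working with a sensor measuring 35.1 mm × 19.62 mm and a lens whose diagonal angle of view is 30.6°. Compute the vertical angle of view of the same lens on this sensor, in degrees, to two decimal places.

15.21°

Sensor diagonal = √(35.1² + 19.62²) = √1616.9544 ≈ 40.2114 mm.
From the diagonal AOV: f = 40.2114 / (2·tan(15.3°)) = 40.2114 / 0.54714 ≈ 73.4940 mm.
Vertical AOV = 2·arctan(19.62 / (2 × 73.4940)) = 2·arctan(0.13348) ≈ 15.2058°.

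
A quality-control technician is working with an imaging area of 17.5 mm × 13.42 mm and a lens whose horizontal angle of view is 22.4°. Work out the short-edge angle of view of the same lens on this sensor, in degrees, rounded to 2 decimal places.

From the horizontal AOV: f = 17.5 / (2·tan(11.2°)) = 17.5 / 0.39601 ≈ 44.1907 mm.
Short-edge AOV = 2·arctan(13.42 / (2 × 44.1907)) = 2·arctan(0.15184) ≈ 17.2679°.

17.27°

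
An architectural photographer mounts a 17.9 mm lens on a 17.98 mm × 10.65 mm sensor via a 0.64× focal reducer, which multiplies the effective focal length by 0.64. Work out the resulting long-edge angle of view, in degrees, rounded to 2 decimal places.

Effective focal length f = 17.9 × 0.64 = 11.456 mm.
α = 2·arctan(17.98 / (2 × 11.456)) = 2·arctan(0.78474) ≈ 76.2455°.

76.25°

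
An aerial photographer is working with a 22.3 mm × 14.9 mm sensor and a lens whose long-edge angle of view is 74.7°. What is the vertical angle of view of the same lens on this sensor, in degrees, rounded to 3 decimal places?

54.036°

From the long-edge AOV: f = 22.3 / (2·tan(37.35°)) = 22.3 / 1.52635 ≈ 14.6100 mm.
Vertical AOV = 2·arctan(14.9 / (2 × 14.6100)) = 2·arctan(0.50992) ≈ 54.0363°.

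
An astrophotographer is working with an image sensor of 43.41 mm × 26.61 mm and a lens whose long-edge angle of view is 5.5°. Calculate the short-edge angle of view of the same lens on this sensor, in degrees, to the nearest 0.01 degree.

3.37°

From the long-edge AOV: f = 43.41 / (2·tan(2.75°)) = 43.41 / 0.09607 ≈ 451.8727 mm.
Short-edge AOV = 2·arctan(26.61 / (2 × 451.8727)) = 2·arctan(0.02944) ≈ 3.3731°.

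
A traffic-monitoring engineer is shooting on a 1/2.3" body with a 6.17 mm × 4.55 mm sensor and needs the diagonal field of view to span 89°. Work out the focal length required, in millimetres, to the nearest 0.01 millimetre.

3.90 mm

Sensor diagonal = √(6.17² + 4.55²) = √58.7714 ≈ 7.6663 mm.
From α = 2·arctan(d/2f) we get f = d / (2·tan(α/2)).
With d = 7.6663 mm and α/2 = 44.5°, tan(α/2) ≈ 0.98270, so f ≈ 7.6663 / 1.96539 ≈ 3.9006 mm.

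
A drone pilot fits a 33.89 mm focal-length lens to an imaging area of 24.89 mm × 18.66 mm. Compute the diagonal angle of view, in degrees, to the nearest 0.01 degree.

49.31°

Sensor diagonal = √(24.89² + 18.66²) = √967.7077 ≈ 31.1080 mm.
Angle of view α = 2·arctan(d/2f) with d = 31.1080 mm and f = 33.89 mm.
d/2f = 0.45896; arctan(0.45896) ≈ 24.6530°, so α ≈ 49.3060°.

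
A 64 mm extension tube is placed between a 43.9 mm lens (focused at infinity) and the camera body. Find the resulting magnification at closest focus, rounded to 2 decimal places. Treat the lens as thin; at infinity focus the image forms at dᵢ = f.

The tube moves the image plane from f to f + e, so dᵢ = 43.9 + 64 = 107.9 mm. Focus is achieved when 1/f = 1/dₒ + 1/dᵢ, giving dₒ = 1/(1/f − 1/(f+e)).
Magnification m = dᵢ/dₒ = (f+e)·(1/f − 1/(f+e)) = e/f = 64/43.9 ≈ 1.4579.

1.46×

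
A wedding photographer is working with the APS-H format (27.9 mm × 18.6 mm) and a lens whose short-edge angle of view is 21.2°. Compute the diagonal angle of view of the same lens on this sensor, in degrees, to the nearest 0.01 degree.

From the short-edge AOV: f = 18.6 / (2·tan(10.6°)) = 18.6 / 0.37429 ≈ 49.6941 mm.
Sensor diagonal = √(27.9² + 18.6²) = √1124.3700 ≈ 33.5316 mm.
Diagonal AOV = 2·arctan(33.5316 / (2 × 49.6941)) = 2·arctan(0.33738) ≈ 37.2868°.

37.29°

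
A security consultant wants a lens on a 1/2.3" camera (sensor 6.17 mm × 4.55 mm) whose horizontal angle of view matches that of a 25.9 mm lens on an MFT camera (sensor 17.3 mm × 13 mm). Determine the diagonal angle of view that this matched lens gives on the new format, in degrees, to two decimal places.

Equal horizontal AOV ⇒ f₂ = f₁ · 6.17/17.3 = 25.9 × 0.35665 ≈ 9.2372 mm.
Sensor diagonal = √(6.17² + 4.55²) = √58.7714 ≈ 7.6663 mm.
Diagonal AOV on the new format = 2·arctan(7.6663 / (2 × 9.2372)) = 2·arctan(0.41497) ≈ 45.0737°.

45.07°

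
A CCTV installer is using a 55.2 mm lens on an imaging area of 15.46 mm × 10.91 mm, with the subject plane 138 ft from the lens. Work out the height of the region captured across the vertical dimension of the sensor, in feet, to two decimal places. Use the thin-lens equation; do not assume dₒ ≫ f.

dₒ: 138 ft × 304.8 mm/ft = 42062.40 mm.
Similar triangles through the lens centre give W/dₒ = h/dᵢ; with 1/f = 1/dₒ + 1/dᵢ this gives W = h·(dₒ − f)/f.
W = 10.91 mm × (42062.4 − 55.2) / 55.2 = 10.91 × 761.0000 ≈ 8302.510 mm = 8302.510/304.8 ft = 27.2392 ft.

27.24 ft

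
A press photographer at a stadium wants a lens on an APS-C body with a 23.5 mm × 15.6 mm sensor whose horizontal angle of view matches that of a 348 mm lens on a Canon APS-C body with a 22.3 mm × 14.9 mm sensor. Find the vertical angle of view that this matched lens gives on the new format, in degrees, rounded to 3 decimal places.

2.437°

Equal horizontal AOV ⇒ f₂ = f₁ · 23.5/22.3 = 348 × 1.05381 ≈ 366.7265 mm.
Vertical AOV on the new format = 2·arctan(15.6 / (2 × 366.7265)) = 2·arctan(0.02127) ≈ 2.4369°.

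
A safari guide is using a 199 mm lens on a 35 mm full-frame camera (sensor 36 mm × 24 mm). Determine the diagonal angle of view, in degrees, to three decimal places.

Sensor diagonal = √(36² + 24²) = √1872.0000 ≈ 43.2666 mm.
Angle of view α = 2·arctan(d/2f) with d = 43.2666 mm and f = 199 mm.
d/2f = 0.10871; arctan(0.10871) ≈ 6.2043°, so α ≈ 12.4085°.

12.409°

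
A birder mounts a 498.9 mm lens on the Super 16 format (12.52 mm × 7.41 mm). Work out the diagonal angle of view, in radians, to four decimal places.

Sensor diagonal = √(12.52² + 7.41²) = √211.6585 ≈ 14.5485 mm.
Angle of view α = 2·arctan(d/2f) with d = 14.5485 mm and f = 498.9 mm.
d/2f = 0.01458; arctan(0.01458) ≈ 0.0146 rad, so α ≈ 0.0292 rad.

0.0292 rad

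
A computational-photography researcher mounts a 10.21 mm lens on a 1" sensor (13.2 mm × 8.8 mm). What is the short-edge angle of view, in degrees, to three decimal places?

Angle of view α = 2·arctan(h/2f) with h = 8.8 mm and f = 10.21 mm.
h/2f = 0.43095; arctan(0.43095) ≈ 23.3136°, so α ≈ 46.6273°.

46.627°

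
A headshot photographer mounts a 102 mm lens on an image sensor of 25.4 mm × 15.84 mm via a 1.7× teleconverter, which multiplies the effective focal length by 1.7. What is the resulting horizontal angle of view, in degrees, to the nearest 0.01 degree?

Effective focal length f = 102 × 1.7 = 173.4 mm.
α = 2·arctan(25.4 / (2 × 173.4)) = 2·arctan(0.07324) ≈ 8.3778°.

8.38°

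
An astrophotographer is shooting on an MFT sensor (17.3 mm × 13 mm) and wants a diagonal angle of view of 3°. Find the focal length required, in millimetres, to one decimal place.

Sensor diagonal = √(17.3² + 13²) = √468.2900 ≈ 21.6400 mm.
From α = 2·arctan(d/2f) we get f = d / (2·tan(α/2)).
With d = 21.6400 mm and α/2 = 1.5°, tan(α/2) ≈ 0.02619, so f ≈ 21.6400 / 0.05237 ≈ 413.1993 mm.

413.2 mm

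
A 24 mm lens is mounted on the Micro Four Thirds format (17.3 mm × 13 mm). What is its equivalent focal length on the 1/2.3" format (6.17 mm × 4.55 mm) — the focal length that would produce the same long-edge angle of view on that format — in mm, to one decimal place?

Equal angle of view means equal width/f ratio, so f₂ = f₁ · (width₂/width₁) = 24 × 6.17/17.3.
f₂ = 24 × 0.35665 ≈ 8.560 mm.

8.6 mm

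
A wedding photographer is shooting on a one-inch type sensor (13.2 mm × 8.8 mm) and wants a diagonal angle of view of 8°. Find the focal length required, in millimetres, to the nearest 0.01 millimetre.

Sensor diagonal = √(13.2² + 8.8²) = √251.6800 ≈ 15.8644 mm.
From α = 2·arctan(d/2f) we get f = d / (2·tan(α/2)).
With d = 15.8644 mm and α/2 = 4°, tan(α/2) ≈ 0.06993, so f ≈ 15.8644 / 0.13985 ≈ 113.4359 mm.

113.44 mm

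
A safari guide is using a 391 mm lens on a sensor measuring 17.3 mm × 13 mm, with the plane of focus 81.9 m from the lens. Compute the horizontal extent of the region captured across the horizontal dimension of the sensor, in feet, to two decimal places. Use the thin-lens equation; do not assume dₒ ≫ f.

dₒ: 81.9 m = 81900 mm.
Similar triangles through the lens centre give W/dₒ = w/dᵢ; with 1/f = 1/dₒ + 1/dᵢ this gives W = w·(dₒ − f)/f.
W = 17.3 mm × (81900 − 391) / 391 = 17.3 × 208.4629 ≈ 3606.408 mm = 3606.408/304.8 ft = 11.832 ft.

11.83 ft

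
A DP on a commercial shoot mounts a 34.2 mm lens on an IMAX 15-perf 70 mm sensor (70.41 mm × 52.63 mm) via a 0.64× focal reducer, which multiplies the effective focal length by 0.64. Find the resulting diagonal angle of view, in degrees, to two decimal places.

Effective focal length f = 34.2 × 0.64 = 21.888 mm.
Sensor diagonal = √(70.41² + 52.63²) = √7727.4850 ≈ 87.9061 mm.
α = 2·arctan(87.906 / (2 × 21.888)) = 2·arctan(2.00809) ≈ 127.0547°.

127.05°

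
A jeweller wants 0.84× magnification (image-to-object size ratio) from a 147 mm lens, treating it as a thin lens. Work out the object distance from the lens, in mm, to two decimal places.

With m = dᵢ/dₒ and 1/f = 1/dₒ + 1/dᵢ, substituting dᵢ = m·dₒ gives 1/f = (1 + 1/m)/dₒ, hence dₒ = f·(1 + 1/m).
dₒ = 147 × (1 + 1/0.84) = 147 × 2.19048 ≈ 322.000 mm.

322.00 mm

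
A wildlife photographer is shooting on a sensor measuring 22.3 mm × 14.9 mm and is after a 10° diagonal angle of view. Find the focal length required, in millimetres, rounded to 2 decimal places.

Sensor diagonal = √(22.3² + 14.9²) = √719.3000 ≈ 26.8198 mm.
From α = 2·arctan(d/2f) we get f = d / (2·tan(α/2)).
With d = 26.8198 mm and α/2 = 5°, tan(α/2) ≈ 0.08749, so f ≈ 26.8198 / 0.17498 ≈ 153.2757 mm.

153.28 mm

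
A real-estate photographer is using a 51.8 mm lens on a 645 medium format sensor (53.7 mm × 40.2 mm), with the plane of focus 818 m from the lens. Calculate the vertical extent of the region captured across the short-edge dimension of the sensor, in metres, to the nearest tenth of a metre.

dₒ: 818 m = 818000 mm.
Similar triangles through the lens centre give W/dₒ = h/dᵢ; with 1/f = 1/dₒ + 1/dᵢ this gives W = h·(dₒ − f)/f.
W = 40.2 mm × (818000 − 51.8) / 51.8 = 40.2 × 15790.5058 ≈ 634778.333 mm = 634.778 m.

634.8 m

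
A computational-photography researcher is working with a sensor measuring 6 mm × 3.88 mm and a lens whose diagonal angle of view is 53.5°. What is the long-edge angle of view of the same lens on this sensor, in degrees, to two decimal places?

45.88°

Sensor diagonal = √(6² + 3.88²) = √51.0544 ≈ 7.1452 mm.
From the diagonal AOV: f = 7.1452 / (2·tan(26.75°)) = 7.1452 / 1.00808 ≈ 7.0879 mm.
Long-edge AOV = 2·arctan(6 / (2 × 7.0879)) = 2·arctan(0.42325) ≈ 45.8814°.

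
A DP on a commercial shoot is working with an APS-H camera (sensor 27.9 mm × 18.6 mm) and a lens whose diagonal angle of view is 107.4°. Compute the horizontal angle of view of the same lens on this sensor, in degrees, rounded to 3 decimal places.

Sensor diagonal = √(27.9² + 18.6²) = √1124.3700 ≈ 33.5316 mm.
From the diagonal AOV: f = 33.5316 / (2·tan(53.7°)) = 33.5316 / 2.72267 ≈ 12.3157 mm.
Horizontal AOV = 2·arctan(27.9 / (2 × 12.3157)) = 2·arctan(1.13270) ≈ 97.1209°.

97.121°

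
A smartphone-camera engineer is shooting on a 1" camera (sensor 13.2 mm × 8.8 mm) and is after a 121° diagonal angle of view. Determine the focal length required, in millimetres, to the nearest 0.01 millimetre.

4.49 mm

Sensor diagonal = √(13.2² + 8.8²) = √251.6800 ≈ 15.8644 mm.
From α = 2·arctan(d/2f) we get f = d / (2·tan(α/2)).
With d = 15.8644 mm and α/2 = 60.5°, tan(α/2) ≈ 1.76749, so f ≈ 15.8644 / 3.53499 ≈ 4.4878 mm.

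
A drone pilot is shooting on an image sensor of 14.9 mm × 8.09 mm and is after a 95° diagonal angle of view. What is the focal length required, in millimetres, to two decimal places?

Sensor diagonal = √(14.9² + 8.09²) = √287.4581 ≈ 16.9546 mm.
From α = 2·arctan(d/2f) we get f = d / (2·tan(α/2)).
With d = 16.9546 mm and α/2 = 47.5°, tan(α/2) ≈ 1.09131, so f ≈ 16.9546 / 2.18262 ≈ 7.7680 mm.

7.77 mm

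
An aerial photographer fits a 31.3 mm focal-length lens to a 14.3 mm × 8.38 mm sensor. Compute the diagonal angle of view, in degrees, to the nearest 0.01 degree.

Sensor diagonal = √(14.3² + 8.38²) = √274.7144 ≈ 16.5745 mm.
Angle of view α = 2·arctan(d/2f) with d = 16.5745 mm and f = 31.3 mm.
d/2f = 0.26477; arctan(0.26477) ≈ 14.8298°, so α ≈ 29.6597°.

29.66°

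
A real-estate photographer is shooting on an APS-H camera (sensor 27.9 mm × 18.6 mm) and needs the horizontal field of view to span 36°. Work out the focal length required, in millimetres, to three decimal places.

42.934 mm

From α = 2·arctan(w/2f) we get f = w / (2·tan(α/2)).
With w = 27.9 mm and α/2 = 18°, tan(α/2) ≈ 0.32492, so f ≈ 27.9 / 0.64984 ≈ 42.9337 mm.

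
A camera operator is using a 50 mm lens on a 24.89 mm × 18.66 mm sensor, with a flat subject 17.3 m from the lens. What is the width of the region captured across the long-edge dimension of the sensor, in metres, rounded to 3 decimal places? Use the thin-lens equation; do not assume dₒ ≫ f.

dₒ: 17.3 m = 17300 mm.
Similar triangles through the lens centre give W/dₒ = w/dᵢ; with 1/f = 1/dₒ + 1/dᵢ this gives W = w·(dₒ − f)/f.
W = 24.89 mm × (17300 − 50) / 50 = 24.89 × 345.0000 ≈ 8587.050 mm = 8.58705 m.

8.587 m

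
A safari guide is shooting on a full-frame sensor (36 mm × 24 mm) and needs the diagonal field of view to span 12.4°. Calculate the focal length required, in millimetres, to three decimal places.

Sensor diagonal = √(36² + 24²) = √1872.0000 ≈ 43.2666 mm.
From α = 2·arctan(d/2f) we get f = d / (2·tan(α/2)).
With d = 43.2666 mm and α/2 = 6.2°, tan(α/2) ≈ 0.10863, so f ≈ 43.2666 / 0.21727 ≈ 199.1380 mm.

199.138 mm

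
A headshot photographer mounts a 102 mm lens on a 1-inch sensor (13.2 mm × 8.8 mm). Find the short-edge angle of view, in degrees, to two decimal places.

Angle of view α = 2·arctan(h/2f) with h = 8.8 mm and f = 102 mm.
h/2f = 0.04314; arctan(0.04314) ≈ 2.4701°, so α ≈ 4.9401°.

4.94°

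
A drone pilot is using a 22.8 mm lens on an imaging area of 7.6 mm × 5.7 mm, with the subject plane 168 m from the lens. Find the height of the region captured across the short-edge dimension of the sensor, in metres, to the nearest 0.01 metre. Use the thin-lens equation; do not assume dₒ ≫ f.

41.99 m

dₒ: 168 m = 168000 mm.
Similar triangles through the lens centre give W/dₒ = h/dᵢ; with 1/f = 1/dₒ + 1/dᵢ this gives W = h·(dₒ − f)/f.
W = 5.7 mm × (168000 − 22.8) / 22.8 = 5.7 × 7367.4211 ≈ 41994.300 mm = 41.9943 m.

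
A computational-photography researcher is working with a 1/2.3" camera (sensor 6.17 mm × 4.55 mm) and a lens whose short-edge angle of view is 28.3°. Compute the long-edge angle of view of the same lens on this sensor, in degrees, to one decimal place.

From the short-edge AOV: f = 4.55 / (2·tan(14.15°)) = 4.55 / 0.50422 ≈ 9.0238 mm.
Long-edge AOV = 2·arctan(6.17 / (2 × 9.0238)) = 2·arctan(0.34187) ≈ 37.7483°.

37.7°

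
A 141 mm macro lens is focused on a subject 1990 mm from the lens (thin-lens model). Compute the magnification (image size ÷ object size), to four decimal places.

0.0763×

Thin lens: 1/f = 1/dₒ + 1/dᵢ → 1/dᵢ = 1/141 − 1/1990 = 0.0065897 mm⁻¹, so dᵢ ≈ 151.7523 mm.
Magnification m = dᵢ/dₒ = 151.7523/1990 ≈ 0.07626.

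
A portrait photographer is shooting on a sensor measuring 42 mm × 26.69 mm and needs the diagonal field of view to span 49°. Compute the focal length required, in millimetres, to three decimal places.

Sensor diagonal = √(42² + 26.69²) = √2476.3561 ≈ 49.7630 mm.
From α = 2·arctan(d/2f) we get f = d / (2·tan(α/2)).
With d = 49.7630 mm and α/2 = 24.5°, tan(α/2) ≈ 0.45573, so f ≈ 49.7630 / 0.91145 ≈ 54.5975 mm.

54.597 mm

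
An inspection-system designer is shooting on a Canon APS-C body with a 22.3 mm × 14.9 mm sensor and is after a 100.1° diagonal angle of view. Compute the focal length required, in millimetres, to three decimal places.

Sensor diagonal = √(22.3² + 14.9²) = √719.3000 ≈ 26.8198 mm.
From α = 2·arctan(d/2f) we get f = d / (2·tan(α/2)).
With d = 26.8198 mm and α/2 = 50.05°, tan(α/2) ≈ 1.19387, so f ≈ 26.8198 / 2.38774 ≈ 11.2323 mm.

11.232 mm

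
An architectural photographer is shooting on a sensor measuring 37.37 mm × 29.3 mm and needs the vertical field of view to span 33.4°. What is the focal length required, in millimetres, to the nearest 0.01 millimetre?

From α = 2·arctan(h/2f) we get f = h / (2·tan(α/2)).
With h = 29.3 mm and α/2 = 16.7°, tan(α/2) ≈ 0.30001, so f ≈ 29.3 / 0.60003 ≈ 48.8310 mm.

48.83 mm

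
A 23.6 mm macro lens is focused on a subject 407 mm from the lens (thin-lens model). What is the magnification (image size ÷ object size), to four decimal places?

0.0616×

Thin lens: 1/f = 1/dₒ + 1/dᵢ → 1/dᵢ = 1/23.6 − 1/407 = 0.0399159 mm⁻¹, so dᵢ ≈ 25.0527 mm.
Magnification m = dᵢ/dₒ = 25.0527/407 ≈ 0.06155.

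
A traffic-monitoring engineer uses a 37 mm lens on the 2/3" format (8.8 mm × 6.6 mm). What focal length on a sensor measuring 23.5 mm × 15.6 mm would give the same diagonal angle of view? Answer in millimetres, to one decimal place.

94.9 mm

Sensor diagonal = √(8.8² + 6.6²) = √121.0000 ≈ 11.0000 mm.
Sensor diagonal = √(23.5² + 15.6²) = √795.6100 ≈ 28.2066 mm.
Equal angle of view means equal diagonal/f ratio, so f₂ = f₁ · (diagonal₂/diagonal₁) = 37 × 28.2066/11.0000.
f₂ = 37 × 2.56423 ≈ 94.877 mm.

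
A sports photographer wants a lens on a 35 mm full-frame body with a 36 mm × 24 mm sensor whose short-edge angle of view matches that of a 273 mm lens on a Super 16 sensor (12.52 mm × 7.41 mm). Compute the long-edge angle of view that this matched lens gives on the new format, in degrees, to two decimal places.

Equal short-edge AOV ⇒ f₂ = f₁ · 24/7.41 = 273 × 3.23887 ≈ 884.2105 mm.
Long-edge AOV on the new format = 2·arctan(36 / (2 × 884.2105)) = 2·arctan(0.02036) ≈ 2.3324°.

2.33°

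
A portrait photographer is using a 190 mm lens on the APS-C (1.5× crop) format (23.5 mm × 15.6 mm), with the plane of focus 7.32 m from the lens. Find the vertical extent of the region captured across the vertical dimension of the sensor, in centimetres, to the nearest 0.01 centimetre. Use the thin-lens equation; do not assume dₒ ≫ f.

dₒ: 7.32 m = 7320 mm.
Similar triangles through the lens centre give W/dₒ = h/dᵢ; with 1/f = 1/dₒ + 1/dᵢ this gives W = h·(dₒ − f)/f.
W = 15.6 mm × (7320 − 190) / 190 = 15.6 × 37.5263 ≈ 585.411 mm = 58.5411 cm.

58.54 cm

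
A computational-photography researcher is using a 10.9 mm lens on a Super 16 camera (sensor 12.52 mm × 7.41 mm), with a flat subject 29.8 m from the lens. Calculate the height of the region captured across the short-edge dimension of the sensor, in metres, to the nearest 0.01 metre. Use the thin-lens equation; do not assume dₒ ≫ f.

20.25 m

dₒ: 29.8 m = 29800 mm.
Similar triangles through the lens centre give W/dₒ = h/dᵢ; with 1/f = 1/dₒ + 1/dᵢ this gives W = h·(dₒ − f)/f.
W = 7.41 mm × (29800 − 10.9) / 10.9 = 7.41 × 2732.9450 ≈ 20251.122 mm = 20.2511 m.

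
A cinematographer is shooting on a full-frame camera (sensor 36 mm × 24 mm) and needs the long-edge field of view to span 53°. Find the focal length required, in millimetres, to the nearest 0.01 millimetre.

From α = 2·arctan(w/2f) we get f = w / (2·tan(α/2)).
With w = 36 mm and α/2 = 26.5°, tan(α/2) ≈ 0.49858, so f ≈ 36 / 0.99716 ≈ 36.1024 mm.

36.10 mm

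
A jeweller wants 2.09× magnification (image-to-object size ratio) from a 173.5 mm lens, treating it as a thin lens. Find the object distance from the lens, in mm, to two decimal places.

With m = dᵢ/dₒ and 1/f = 1/dₒ + 1/dᵢ, substituting dᵢ = m·dₒ gives 1/f = (1 + 1/m)/dₒ, hence dₒ = f·(1 + 1/m).
dₒ = 173.5 × (1 + 1/2.09) = 173.5 × 1.47847 ≈ 256.514 mm.

256.51 mm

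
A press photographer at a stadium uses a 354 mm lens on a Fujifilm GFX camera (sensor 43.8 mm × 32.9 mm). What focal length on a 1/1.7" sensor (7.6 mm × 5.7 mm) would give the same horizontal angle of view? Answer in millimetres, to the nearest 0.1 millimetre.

Equal angle of view means equal width/f ratio, so f₂ = f₁ · (width₂/width₁) = 354 × 7.6/43.8.
f₂ = 354 × 0.17352 ≈ 61.425 mm.

61.4 mm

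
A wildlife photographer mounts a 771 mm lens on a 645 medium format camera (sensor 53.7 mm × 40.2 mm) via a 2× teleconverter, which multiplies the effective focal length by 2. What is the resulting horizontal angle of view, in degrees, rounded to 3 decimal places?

1.995°

Effective focal length f = 771 × 2 = 1542 mm.
α = 2·arctan(53.7 / (2 × 1542)) = 2·arctan(0.01741) ≈ 1.9951°.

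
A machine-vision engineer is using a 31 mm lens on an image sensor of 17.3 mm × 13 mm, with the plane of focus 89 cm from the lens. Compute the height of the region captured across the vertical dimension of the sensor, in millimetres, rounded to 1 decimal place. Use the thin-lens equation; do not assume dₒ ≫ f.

dₒ: 89 cm = 890 mm.
Similar triangles through the lens centre give W/dₒ = h/dᵢ; with 1/f = 1/dₒ + 1/dᵢ this gives W = h·(dₒ − f)/f.
W = 13 mm × (890 − 31) / 31 = 13 × 27.7097 ≈ 360.226 mm.

360.2 mm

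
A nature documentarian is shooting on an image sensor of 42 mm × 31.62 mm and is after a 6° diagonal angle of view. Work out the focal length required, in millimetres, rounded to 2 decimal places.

501.57 mm

Sensor diagonal = √(42² + 31.62²) = √2763.8244 ≈ 52.5721 mm.
From α = 2·arctan(d/2f) we get f = d / (2·tan(α/2)).
With d = 52.5721 mm and α/2 = 3°, tan(α/2) ≈ 0.05241, so f ≈ 52.5721 / 0.10482 ≈ 501.5676 mm.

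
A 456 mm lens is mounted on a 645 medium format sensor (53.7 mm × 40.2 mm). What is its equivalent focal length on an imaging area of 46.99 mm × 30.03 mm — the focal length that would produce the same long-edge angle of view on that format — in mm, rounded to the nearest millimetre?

399 mm

Equal angle of view means equal width/f ratio, so f₂ = f₁ · (width₂/width₁) = 456 × 46.99/53.7.
f₂ = 456 × 0.87505 ≈ 399.021 mm.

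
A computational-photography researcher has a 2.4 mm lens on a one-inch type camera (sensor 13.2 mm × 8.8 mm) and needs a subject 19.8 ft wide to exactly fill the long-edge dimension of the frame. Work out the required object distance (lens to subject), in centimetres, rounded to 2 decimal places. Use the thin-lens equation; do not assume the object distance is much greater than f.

109.97 cm

W: 19.8 ft × 304.8 mm/ft = 6035.04 mm.
Magnification m = w/W = dᵢ/dₒ; combined with 1/f = 1/dₒ + 1/dᵢ this gives dₒ = f·(1 + W/w).
dₒ = 2.4 mm × (1 + 6035.04/13.2) = 2.4 × 458.2000 ≈ 1099.680 mm = 109.968 cm.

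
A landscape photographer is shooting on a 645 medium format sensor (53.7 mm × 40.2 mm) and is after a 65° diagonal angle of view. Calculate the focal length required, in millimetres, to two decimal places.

52.65 mm

Sensor diagonal = √(53.7² + 40.2²) = √4499.7300 ≈ 67.0800 mm.
From α = 2·arctan(d/2f) we get f = d / (2·tan(α/2)).
With d = 67.0800 mm and α/2 = 32.5°, tan(α/2) ≈ 0.63707, so f ≈ 67.0800 / 1.27414 ≈ 52.6473 mm.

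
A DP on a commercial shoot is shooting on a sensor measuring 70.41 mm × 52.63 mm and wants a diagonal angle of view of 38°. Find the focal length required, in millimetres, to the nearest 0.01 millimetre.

127.65 mm

Sensor diagonal = √(70.41² + 52.63²) = √7727.4850 ≈ 87.9061 mm.
From α = 2·arctan(d/2f) we get f = d / (2·tan(α/2)).
With d = 87.9061 mm and α/2 = 19°, tan(α/2) ≈ 0.34433, so f ≈ 87.9061 / 0.68866 ≈ 127.6489 mm.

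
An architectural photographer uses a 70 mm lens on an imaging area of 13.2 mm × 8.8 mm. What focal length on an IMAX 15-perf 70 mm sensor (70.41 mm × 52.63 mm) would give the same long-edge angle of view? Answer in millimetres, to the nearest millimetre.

Equal angle of view means equal width/f ratio, so f₂ = f₁ · (width₂/width₁) = 70 × 70.41/13.2.
f₂ = 70 × 5.33409 ≈ 373.386 mm.

373 mm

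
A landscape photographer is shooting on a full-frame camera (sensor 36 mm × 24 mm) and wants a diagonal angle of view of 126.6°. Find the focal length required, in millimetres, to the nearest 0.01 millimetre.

10.88 mm

Sensor diagonal = √(36² + 24²) = √1872.0000 ≈ 43.2666 mm.
From α = 2·arctan(d/2f) we get f = d / (2·tan(α/2)).
With d = 43.2666 mm and α/2 = 63.3°, tan(α/2) ≈ 1.98828, so f ≈ 43.2666 / 3.97656 ≈ 10.8804 mm.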